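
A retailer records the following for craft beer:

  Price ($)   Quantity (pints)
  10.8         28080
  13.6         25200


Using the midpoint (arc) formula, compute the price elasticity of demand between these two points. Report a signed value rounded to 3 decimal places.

%ΔQ = (25200 − 28080) / [(28080 + 25200)/2] = -2880/26640 = -0.108108…
%ΔP = (13.6 − 10.8) / [(10.8 + 13.6)/2] = 2.8/12.2 = 0.229508…
Arc Ed = %ΔQ / %ΔP = (-2880/26640) / (2.8/12.2) = -0.47104…

-0.471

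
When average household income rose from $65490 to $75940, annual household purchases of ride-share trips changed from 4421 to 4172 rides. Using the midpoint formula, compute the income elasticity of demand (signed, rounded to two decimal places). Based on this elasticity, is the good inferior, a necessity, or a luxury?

%ΔQ = (4172 − 4421)/[( 4421 + 4172)/2] = -249/4296.5 = -0.057954…
%ΔIncome = (75940 − 65490)/[( 65490 + 75940)/2] = 10450/70715 = 0.147776…
E_income = (-249/4296.5) / (10450/70715) = -0.3921…
E_income < 0 ⇒ inferior good.

-0.39; inferior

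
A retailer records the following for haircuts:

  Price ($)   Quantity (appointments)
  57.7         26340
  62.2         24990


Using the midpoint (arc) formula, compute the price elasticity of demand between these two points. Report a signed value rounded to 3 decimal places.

%ΔQ = (24990 − 26340) / [(26340 + 24990)/2] = -1350/25665 = -0.052600…
%ΔP = (62.2 − 57.7) / [(57.7 + 62.2)/2] = 4.5/59.95 = 0.075062…
Arc Ed = %ΔQ / %ΔP = (-1350/25665) / (4.5/59.95) = -0.70075…

-0.701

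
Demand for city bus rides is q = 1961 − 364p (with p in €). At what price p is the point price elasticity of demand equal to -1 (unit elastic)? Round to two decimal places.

Ed = −364p/(1961 − 364p). Set this equal to -1:
364p = 1·(1961 − 364p) ⇒ 364p(1 + 1) = 1·1961
p = 1·1961 / (364·2) = 2.6936…

2.69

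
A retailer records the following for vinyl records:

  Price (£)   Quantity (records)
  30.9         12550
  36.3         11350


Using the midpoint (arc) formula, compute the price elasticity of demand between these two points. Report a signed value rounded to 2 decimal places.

%ΔQ = (11350 − 12550) / [(12550 + 11350)/2] = -1200/11950 = -0.100418…
%ΔP = (36.3 − 30.9) / [(30.9 + 36.3)/2] = 5.4/33.6 = 0.160714…
Arc Ed = %ΔQ / %ΔP = (-1200/11950) / (5.4/33.6) = -0.6248…

-0.62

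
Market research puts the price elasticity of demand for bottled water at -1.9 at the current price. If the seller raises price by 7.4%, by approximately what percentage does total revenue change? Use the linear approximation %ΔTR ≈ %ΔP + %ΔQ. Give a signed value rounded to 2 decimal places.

%ΔQ ≈ Ed × %ΔP = (-1.9) × (+7.4%) = -14.0600%
%ΔTR ≈ %ΔP + %ΔQ = (+7.4%) + (-14.0600%) = -6.6600%

-6.66%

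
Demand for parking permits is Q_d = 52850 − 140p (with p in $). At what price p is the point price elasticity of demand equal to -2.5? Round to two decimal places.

Ed = −140p/(52850 − 140p). Set this equal to -2.5:
140p = 2.5·(52850 − 140p) ⇒ 140p(1 + 2.5) = 2.5·52850
p = 2.5·52850 / (140·3.5) = 269.6428…

269.64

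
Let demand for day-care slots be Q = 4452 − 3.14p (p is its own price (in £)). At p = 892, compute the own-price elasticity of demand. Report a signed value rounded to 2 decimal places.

At the given values, Q = 4452 − 3.14(892) = 1651.12.
∂Q/∂p = −3.14.
E = (-3.14) × (892/1651.12) = -1.6963…

-1.70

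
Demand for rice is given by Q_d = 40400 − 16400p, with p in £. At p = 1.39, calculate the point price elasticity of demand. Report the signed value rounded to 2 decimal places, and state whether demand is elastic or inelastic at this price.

dQ_d/dp = −16400. At p = 1.39, Q_d = 40400 − 16400(1.39) = 17604.
Ed = (dQ_d/dp)·(p/Q_d) = −16400 × (1.39/17604) = -1.2949…
|Ed| = 1.29 > 1, so demand is elastic.

-1.29; elastic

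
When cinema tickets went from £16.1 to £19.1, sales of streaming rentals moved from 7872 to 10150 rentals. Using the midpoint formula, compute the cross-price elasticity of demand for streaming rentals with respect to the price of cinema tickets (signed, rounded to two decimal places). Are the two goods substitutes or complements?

%ΔQ_{streaming rentals} = (10150 − 7872)/avg = 2278/9011 = 0.252802…
%ΔP_{cinema tickets} = (19.1 − 16.1)/avg = 3/17.6 = 0.170454…
E_cross = (2278/9011) / (3/17.6) = 1.4831…
E_cross > 0 ⇒ the goods are substitutes.

1.48; substitutes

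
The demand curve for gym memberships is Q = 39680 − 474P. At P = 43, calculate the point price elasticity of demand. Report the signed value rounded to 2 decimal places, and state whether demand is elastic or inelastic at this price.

dQ/dP = −474. At P = 43, Q = 39680 − 474(43) = 19298.
Ed = (dQ/dP)·(P/Q) = −474 × (43/19298) = -1.0561…
|Ed| = 1.06 > 1, so demand is elastic.

-1.06; elastic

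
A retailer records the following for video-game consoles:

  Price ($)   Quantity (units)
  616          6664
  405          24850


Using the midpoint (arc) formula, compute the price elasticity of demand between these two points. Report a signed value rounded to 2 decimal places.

%ΔQ = (24850 − 6664) / [(6664 + 24850)/2] = 18186/15757 = 1.154153…
%ΔP = (405 − 616) / [(616 + 405)/2] = -211/510.5 = -0.413320…
Arc Ed = %ΔQ / %ΔP = (18186/15757) / (-211/510.5) = -2.7923…

-2.79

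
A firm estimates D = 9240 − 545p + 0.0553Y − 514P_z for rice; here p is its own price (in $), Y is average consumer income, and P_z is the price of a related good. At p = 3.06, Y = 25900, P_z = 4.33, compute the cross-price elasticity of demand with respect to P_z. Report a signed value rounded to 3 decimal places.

At the given values, D = 9240 − 545(3.06) + 0.0553(25900) − 514(4.33) = 6778.95.
∂D/∂P_z = -514.
E = (-514) × (4.33/6778.95) = -0.32831…

-0.328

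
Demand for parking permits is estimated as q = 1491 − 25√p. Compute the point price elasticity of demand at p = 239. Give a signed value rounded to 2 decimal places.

dq/dp = −25/(2√p) = -0.808558. At p = 239, q = 1104.51.
Ed = (dq/dp)·(p/q) = (-0.808558) × (239/1104.51) = -0.1749…

-0.17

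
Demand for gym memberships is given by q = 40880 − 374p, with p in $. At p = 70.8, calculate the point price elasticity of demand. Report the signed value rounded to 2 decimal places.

-1.84

dq/dp = −374. At p = 70.8, q = 40880 − 374(70.8) = 14400.8.
Ed = (dq/dp)·(p/q) = −374 × (70.8/14400.8) = -1.8387…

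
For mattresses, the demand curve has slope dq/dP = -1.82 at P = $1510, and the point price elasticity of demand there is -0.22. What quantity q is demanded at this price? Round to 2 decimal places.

12491.82

Ed = (dq/dP)·(P/q) ⇒ q = (dq/dP)·P/Ed = (-1.82)·1510/(-0.22) = 12491.8181…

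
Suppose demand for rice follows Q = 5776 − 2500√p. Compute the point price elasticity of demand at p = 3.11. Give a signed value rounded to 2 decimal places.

-1.61

dQ/dp = −2500/(2√p) = -708.81. At p = 3.11, Q = 1367.2.
Ed = (dQ/dp)·(p/Q) = (-708.81) × (3.11/1367.2) = -1.6123…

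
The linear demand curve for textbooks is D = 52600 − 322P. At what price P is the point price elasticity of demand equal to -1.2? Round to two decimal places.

Ed = −322P/(52600 − 322P). Set this equal to -1.2:
322P = 1.2·(52600 − 322P) ⇒ 322P(1 + 1.2) = 1.2·52600
P = 1.2·52600 / (322·2.2) = 89.1022…

89.10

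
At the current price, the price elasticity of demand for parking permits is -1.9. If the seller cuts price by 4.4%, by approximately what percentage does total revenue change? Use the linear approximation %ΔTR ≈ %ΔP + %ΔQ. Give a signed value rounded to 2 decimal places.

+3.96%

%ΔQ ≈ Ed × %ΔP = (-1.9) × (-4.4%) = +8.3600%
%ΔTR ≈ %ΔP + %ΔQ = (-4.4%) + (+8.3600%) = +3.9600%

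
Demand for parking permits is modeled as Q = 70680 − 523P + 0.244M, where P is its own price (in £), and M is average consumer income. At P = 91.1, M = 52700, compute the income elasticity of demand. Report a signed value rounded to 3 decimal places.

At the given values, Q = 70680 − 523(91.1) + 0.244(52700) = 35893.5.
∂Q/∂M = 0.244.
E = (0.244) × (52700/35893.5) = 0.35824…

0.358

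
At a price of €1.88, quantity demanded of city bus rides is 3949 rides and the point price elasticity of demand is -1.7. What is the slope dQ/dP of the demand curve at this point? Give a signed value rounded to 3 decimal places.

-3570.904

Ed = (dQ/dP)·(P/Q) ⇒ dQ/dP = Ed·Q/P = (-1.7)·3949/1.88 = -3570.90425…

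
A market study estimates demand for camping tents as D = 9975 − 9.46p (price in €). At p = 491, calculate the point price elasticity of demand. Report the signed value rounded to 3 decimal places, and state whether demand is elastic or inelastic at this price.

dD/dp = −9.46. At p = 491, D = 9975 − 9.46(491) = 5330.14.
Ed = (dD/dp)·(p/D) = −9.46 × (491/5330.14) = -0.87143…
|Ed| = 0.871 < 1, so demand is inelastic.

-0.871; inelastic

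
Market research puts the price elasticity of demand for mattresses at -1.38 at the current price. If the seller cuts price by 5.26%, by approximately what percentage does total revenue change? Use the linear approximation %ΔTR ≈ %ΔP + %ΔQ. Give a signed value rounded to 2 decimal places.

+2.00%

%ΔQ ≈ Ed × %ΔP = (-1.38) × (-5.26%) = +7.2588%
%ΔTR ≈ %ΔP + %ΔQ = (-5.26%) + (+7.2588%) = +1.9988%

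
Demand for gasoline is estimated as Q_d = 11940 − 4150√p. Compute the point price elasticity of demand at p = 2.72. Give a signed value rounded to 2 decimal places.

-0.67

dQ_d/dp = −4150/(2√p) = -1258.15. At p = 2.72, Q_d = 5095.64.
Ed = (dQ_d/dp)·(p/Q_d) = (-1258.15) × (2.72/5095.64) = -0.6715…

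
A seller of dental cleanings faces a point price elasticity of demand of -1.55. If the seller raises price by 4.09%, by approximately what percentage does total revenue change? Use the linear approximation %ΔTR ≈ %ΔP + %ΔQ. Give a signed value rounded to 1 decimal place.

%ΔQ ≈ Ed × %ΔP = (-1.55) × (+4.09%) = -6.3395%
%ΔTR ≈ %ΔP + %ΔQ = (+4.09%) + (-6.3395%) = -2.2495%

-2.2%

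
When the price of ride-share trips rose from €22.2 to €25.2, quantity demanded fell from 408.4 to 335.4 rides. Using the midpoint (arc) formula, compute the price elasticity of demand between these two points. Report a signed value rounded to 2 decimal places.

%ΔQ = (335.4 − 408.4) / [(408.4 + 335.4)/2] = -73/371.9 = -0.196289…
%ΔP = (25.2 − 22.2) / [(22.2 + 25.2)/2] = 3/23.7 = 0.126582…
Arc Ed = %ΔQ / %ΔP = (-73/371.9) / (3/23.7) = -1.5506…

-1.55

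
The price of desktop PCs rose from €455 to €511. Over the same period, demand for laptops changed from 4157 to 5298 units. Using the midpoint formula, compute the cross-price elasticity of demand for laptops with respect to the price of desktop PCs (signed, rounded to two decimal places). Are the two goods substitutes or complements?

2.08; substitutes

%ΔQ_{laptops} = (5298 − 4157)/avg = 1141/4727.5 = 0.241353…
%ΔP_{desktop PCs} = (511 − 455)/avg = 56/483 = 0.115942…
E_cross = (1141/4727.5) / (56/483) = 2.0816…
E_cross > 0 ⇒ the goods are substitutes.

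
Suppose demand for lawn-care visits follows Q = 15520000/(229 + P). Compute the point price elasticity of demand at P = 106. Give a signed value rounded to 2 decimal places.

dQ/dP = −15520000/(229 + P)² = -138.294. At P = 106, Q = 46328.4.
Ed = (dQ/dP)·(P/Q) = (-138.294) × (106/46328.4) = -0.3164…

-0.32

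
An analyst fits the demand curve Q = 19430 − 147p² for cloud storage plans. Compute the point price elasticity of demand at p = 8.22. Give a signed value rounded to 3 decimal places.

-2.092

dQ/dp = −2·147·p = -2416.68. At p = 8.22, Q = 9497.4452.
Ed = (dQ/dp)·(p/Q) = (-2416.68) × (8.22/9497.4452) = -2.09162…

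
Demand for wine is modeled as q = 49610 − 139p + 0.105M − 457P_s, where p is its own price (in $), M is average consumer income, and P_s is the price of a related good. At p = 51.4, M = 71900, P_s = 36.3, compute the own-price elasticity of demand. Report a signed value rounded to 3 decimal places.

At the given values, q = 49610 − 139(51.4) + 0.105(71900) − 457(36.3) = 33425.8.
∂q/∂p = −139.
E = (-139) × (51.4/33425.8) = -0.21374…

-0.214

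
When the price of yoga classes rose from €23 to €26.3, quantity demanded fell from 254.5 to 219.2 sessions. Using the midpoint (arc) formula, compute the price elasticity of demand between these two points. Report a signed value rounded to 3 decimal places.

-1.113

%ΔQ = (219.2 − 254.5) / [(254.5 + 219.2)/2] = -35.3/236.85 = -0.149039…
%ΔP = (26.3 − 23) / [(23 + 26.3)/2] = 3.3/24.65 = 0.133874…
Arc Ed = %ΔQ / %ΔP = (-35.3/236.85) / (3.3/24.65) = -1.11327…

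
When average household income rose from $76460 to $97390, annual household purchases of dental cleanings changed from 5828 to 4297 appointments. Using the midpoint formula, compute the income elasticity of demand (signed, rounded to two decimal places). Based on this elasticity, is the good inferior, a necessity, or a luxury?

%ΔQ = (4297 − 5828)/[( 5828 + 4297)/2] = -1531/5062.5 = -0.302419…
%ΔIncome = (97390 − 76460)/[( 76460 + 97390)/2] = 20930/86925 = 0.240782…
E_income = (-1531/5062.5) / (20930/86925) = -1.2559…
E_income < 0 ⇒ inferior good.

-1.26; inferior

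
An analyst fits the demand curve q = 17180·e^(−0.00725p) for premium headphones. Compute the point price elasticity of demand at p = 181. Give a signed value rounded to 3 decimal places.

-1.312

dq/dp = −0.00725·q = -33.5319. At p = 181, q = 4625.09.
Ed = (dq/dp)·(p/q) = (-33.5319) × (181/4625.09) = -1.31225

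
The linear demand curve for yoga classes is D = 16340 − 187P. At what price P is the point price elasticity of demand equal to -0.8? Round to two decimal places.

Ed = −187P/(16340 − 187P). Set this equal to -0.8:
187P = 0.8·(16340 − 187P) ⇒ 187P(1 + 0.8) = 0.8·16340
P = 0.8·16340 / (187·1.8) = 38.8354…

38.84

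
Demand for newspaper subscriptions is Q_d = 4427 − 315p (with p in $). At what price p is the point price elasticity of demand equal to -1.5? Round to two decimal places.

Ed = −315p/(4427 − 315p). Set this equal to -1.5:
315p = 1.5·(4427 − 315p) ⇒ 315p(1 + 1.5) = 1.5·4427
p = 1.5·4427 / (315·2.5) = 8.4323…

8.43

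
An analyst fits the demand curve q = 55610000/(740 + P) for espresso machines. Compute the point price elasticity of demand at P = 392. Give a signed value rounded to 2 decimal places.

dq/dP = −55610000/(740 + P)² = -43.397. At P = 392, q = 49125.4.
Ed = (dq/dP)·(P/q) = (-43.397) × (392/49125.4) = -0.3462…

-0.35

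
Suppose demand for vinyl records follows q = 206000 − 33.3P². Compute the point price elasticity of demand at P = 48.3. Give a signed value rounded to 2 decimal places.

dq/dP = −2·33.3·P = -3216.78. At P = 48.3, q = 128314.763.
Ed = (dq/dP)·(P/q) = (-3216.78) × (48.3/128314.763) = -1.2108…

-1.21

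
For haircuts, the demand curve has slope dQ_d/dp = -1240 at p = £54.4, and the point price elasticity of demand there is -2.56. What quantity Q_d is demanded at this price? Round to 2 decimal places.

26350.00

Ed = (dQ_d/dp)·(p/Q_d) ⇒ Q_d = (dQ_d/dp)·p/Ed = (-1240)·54.4/(-2.56) = 26350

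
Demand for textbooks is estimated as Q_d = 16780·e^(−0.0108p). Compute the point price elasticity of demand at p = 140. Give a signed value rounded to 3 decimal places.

-1.512

dQ_d/dp = −0.0108·Q_d = -39.9542. At p = 140, Q_d = 3699.46.
Ed = (dQ_d/dp)·(p/Q_d) = (-39.9542) × (140/3699.46) = -1.512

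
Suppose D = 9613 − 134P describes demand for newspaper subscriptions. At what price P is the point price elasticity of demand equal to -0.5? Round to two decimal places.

23.91

Ed = −134P/(9613 − 134P). Set this equal to -0.5:
134P = 0.5·(9613 − 134P) ⇒ 134P(1 + 0.5) = 0.5·9613
P = 0.5·9613 / (134·1.5) = 23.9129…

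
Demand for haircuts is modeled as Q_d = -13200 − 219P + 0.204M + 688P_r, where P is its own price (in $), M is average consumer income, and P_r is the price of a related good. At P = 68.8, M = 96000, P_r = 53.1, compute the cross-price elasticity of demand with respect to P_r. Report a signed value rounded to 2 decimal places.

1.31

At the given values, Q_d = -13200 − 219(68.8) + 0.204(96000) + 688(53.1) = 27849.6.
∂Q_d/∂P_r = 688.
E = (688) × (53.1/27849.6) = 1.3117…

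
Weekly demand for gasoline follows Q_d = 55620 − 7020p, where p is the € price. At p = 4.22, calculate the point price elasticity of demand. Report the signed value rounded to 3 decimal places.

dQ_d/dp = −7020. At p = 4.22, Q_d = 55620 − 7020(4.22) = 25995.6.
Ed = (dQ_d/dp)·(p/Q_d) = −7020 × (4.22/25995.6) = -1.13959…

-1.140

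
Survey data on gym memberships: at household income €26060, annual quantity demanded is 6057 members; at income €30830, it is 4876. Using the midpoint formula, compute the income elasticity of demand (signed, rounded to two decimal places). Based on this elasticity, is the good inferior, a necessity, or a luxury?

%ΔQ = (4876 − 6057)/[( 6057 + 4876)/2] = -1181/5466.5 = -0.216043…
%ΔIncome = (30830 − 26060)/[( 26060 + 30830)/2] = 4770/28445 = 0.167692…
E_income = (-1181/5466.5) / (4770/28445) = -1.2883…
E_income < 0 ⇒ inferior good.

-1.29; inferior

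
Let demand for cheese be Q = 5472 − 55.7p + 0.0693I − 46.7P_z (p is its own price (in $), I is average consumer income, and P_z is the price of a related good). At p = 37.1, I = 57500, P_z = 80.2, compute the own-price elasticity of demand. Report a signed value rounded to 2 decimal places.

At the given values, Q = 5472 − 55.7(37.1) + 0.0693(57500) − 46.7(80.2) = 3644.94.
∂Q/∂p = −55.7.
E = (-55.7) × (37.1/3644.94) = -0.5669…

-0.57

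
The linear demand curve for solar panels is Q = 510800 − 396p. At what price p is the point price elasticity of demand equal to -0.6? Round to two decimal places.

483.71

Ed = −396p/(510800 − 396p). Set this equal to -0.6:
396p = 0.6·(510800 − 396p) ⇒ 396p(1 + 0.6) = 0.6·510800
p = 0.6·510800 / (396·1.6) = 483.7121…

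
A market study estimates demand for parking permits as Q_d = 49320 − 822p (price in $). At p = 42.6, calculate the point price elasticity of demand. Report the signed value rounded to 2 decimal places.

-2.45

dQ_d/dp = −822. At p = 42.6, Q_d = 49320 − 822(42.6) = 14302.8.
Ed = (dQ_d/dp)·(p/Q_d) = −822 × (42.6/14302.8) = -2.4482…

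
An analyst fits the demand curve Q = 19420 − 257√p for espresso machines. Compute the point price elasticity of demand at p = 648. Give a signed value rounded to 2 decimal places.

-0.25

dQ/dp = −257/(2√p) = -5.04796. At p = 648, Q = 12877.8.
Ed = (dQ/dp)·(p/Q) = (-5.04796) × (648/12877.8) = -0.2540…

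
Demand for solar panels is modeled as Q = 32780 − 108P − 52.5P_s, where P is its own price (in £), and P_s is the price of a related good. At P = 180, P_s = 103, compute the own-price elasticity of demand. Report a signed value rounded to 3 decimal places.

-2.451

At the given values, Q = 32780 − 108(180) − 52.5(103) = 7932.5.
∂Q/∂P = −108.
E = (-108) × (180/7932.5) = -2.45067…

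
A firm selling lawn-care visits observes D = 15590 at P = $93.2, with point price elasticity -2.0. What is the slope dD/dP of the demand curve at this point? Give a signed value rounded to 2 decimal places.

Ed = (dD/dP)·(P/D) ⇒ dD/dP = Ed·D/P = (-2.0)·15590/93.2 = -334.5493…

-334.55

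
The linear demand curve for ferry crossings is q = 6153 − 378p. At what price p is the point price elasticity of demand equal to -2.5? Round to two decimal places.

Ed = −378p/(6153 − 378p). Set this equal to -2.5:
378p = 2.5·(6153 − 378p) ⇒ 378p(1 + 2.5) = 2.5·6153
p = 2.5·6153 / (378·3.5) = 11.6269…

11.63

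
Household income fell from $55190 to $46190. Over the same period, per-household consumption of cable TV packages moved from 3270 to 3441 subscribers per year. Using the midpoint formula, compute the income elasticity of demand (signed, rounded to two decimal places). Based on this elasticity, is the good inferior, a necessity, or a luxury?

-0.29; inferior

%ΔQ = (3441 − 3270)/[( 3270 + 3441)/2] = 171/3355.5 = 0.050961…
%ΔIncome = (46190 − 55190)/[( 55190 + 46190)/2] = -9000/50690 = -0.177549…
E_income = (171/3355.5) / (-9000/50690) = -0.2870…
E_income < 0 ⇒ inferior good.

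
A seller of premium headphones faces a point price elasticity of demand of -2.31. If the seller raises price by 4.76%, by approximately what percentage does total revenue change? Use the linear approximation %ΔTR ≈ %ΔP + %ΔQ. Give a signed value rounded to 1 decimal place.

-6.2%

%ΔQ ≈ Ed × %ΔP = (-2.31) × (+4.76%) = -10.9956%
%ΔTR ≈ %ΔP + %ΔQ = (+4.76%) + (-10.9956%) = -6.2356%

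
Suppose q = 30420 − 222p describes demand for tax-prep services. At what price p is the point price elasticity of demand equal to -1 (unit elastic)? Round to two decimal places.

68.51

Ed = −222p/(30420 − 222p). Set this equal to -1:
222p = 1·(30420 − 222p) ⇒ 222p(1 + 1) = 1·30420
p = 1·30420 / (222·2) = 68.5135…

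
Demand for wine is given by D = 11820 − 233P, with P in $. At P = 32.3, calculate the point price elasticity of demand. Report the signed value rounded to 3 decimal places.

dD/dP = −233. At P = 32.3, D = 11820 − 233(32.3) = 4294.1.
Ed = (dD/dP)·(P/D) = −233 × (32.3/4294.1) = -1.75261…

-1.753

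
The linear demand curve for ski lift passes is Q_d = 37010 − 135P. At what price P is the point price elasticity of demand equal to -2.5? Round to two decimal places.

Ed = −135P/(37010 − 135P). Set this equal to -2.5:
135P = 2.5·(37010 − 135P) ⇒ 135P(1 + 2.5) = 2.5·37010
P = 2.5·37010 / (135·3.5) = 195.8201…

195.82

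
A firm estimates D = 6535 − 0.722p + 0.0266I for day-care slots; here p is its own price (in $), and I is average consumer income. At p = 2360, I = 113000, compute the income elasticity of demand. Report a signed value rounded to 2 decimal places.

At the given values, D = 6535 − 0.722(2360) + 0.0266(113000) = 7836.88.
∂D/∂I = 0.0266.
E = (0.0266) × (113000/7836.88) = 0.3835…

0.38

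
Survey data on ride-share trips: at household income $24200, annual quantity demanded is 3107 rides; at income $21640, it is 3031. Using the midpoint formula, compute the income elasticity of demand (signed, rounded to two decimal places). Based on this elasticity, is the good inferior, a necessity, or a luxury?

0.22; necessity

%ΔQ = (3031 − 3107)/[( 3107 + 3031)/2] = -76/3069 = -0.024763…
%ΔIncome = (21640 − 24200)/[( 24200 + 21640)/2] = -2560/22920 = -0.111692…
E_income = (-76/3069) / (-2560/22920) = 0.2217…
0 < E_income < 1 ⇒ normal good, necessity.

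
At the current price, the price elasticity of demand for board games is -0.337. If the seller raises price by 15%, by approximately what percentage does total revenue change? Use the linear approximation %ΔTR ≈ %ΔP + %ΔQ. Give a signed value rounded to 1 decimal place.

+9.9%

%ΔQ ≈ Ed × %ΔP = (-0.337) × (+15%) = -5.0550%
%ΔTR ≈ %ΔP + %ΔQ = (+15%) + (-5.0550%) = +9.9450%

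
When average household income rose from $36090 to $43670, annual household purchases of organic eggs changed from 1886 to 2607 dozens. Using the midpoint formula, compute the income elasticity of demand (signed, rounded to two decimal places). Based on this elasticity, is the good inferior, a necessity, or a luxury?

1.69; luxury

%ΔQ = (2607 − 1886)/[( 1886 + 2607)/2] = 721/2246.5 = 0.320943…
%ΔIncome = (43670 − 36090)/[( 36090 + 43670)/2] = 7580/39880 = 0.190070…
E_income = (721/2246.5) / (7580/39880) = 1.6885…
E_income > 1 ⇒ normal good, luxury.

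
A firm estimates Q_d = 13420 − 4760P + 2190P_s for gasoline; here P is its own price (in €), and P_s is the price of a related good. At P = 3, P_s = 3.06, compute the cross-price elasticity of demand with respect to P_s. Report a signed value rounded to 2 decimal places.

1.15

At the given values, Q_d = 13420 − 4760(3) + 2190(3.06) = 5841.4.
∂Q_d/∂P_s = 2190.
E = (2190) × (3.06/5841.4) = 1.1472…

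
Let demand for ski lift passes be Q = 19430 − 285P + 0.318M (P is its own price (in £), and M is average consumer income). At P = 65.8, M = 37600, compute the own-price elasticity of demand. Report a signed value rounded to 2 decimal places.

-1.48

At the given values, Q = 19430 − 285(65.8) + 0.318(37600) = 12633.8.
∂Q/∂P = −285.
E = (-285) × (65.8/12633.8) = -1.4843…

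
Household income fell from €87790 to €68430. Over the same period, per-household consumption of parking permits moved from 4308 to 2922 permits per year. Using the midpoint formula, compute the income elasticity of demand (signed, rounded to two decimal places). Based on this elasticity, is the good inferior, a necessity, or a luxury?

1.55; luxury

%ΔQ = (2922 − 4308)/[( 4308 + 2922)/2] = -1386/3615 = -0.383402…
%ΔIncome = (68430 − 87790)/[( 87790 + 68430)/2] = -19360/78110 = -0.247855…
E_income = (-1386/3615) / (-19360/78110) = 1.5468…
E_income > 1 ⇒ normal good, luxury.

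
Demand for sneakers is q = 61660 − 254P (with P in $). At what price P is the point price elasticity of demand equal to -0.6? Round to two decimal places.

Ed = −254P/(61660 − 254P). Set this equal to -0.6:
254P = 0.6·(61660 − 254P) ⇒ 254P(1 + 0.6) = 0.6·61660
P = 0.6·61660 / (254·1.6) = 91.0334…

91.03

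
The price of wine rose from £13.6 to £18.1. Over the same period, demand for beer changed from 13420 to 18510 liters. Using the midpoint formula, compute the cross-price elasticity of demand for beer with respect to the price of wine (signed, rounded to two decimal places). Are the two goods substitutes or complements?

1.12; substitutes

%ΔQ_{beer} = (18510 − 13420)/avg = 5090/15965 = 0.318822…
%ΔP_{wine} = (18.1 − 13.6)/avg = 4.5/15.85 = 0.283911…
E_cross = (5090/15965) / (4.5/15.85) = 1.1229…
E_cross > 0 ⇒ the goods are substitutes.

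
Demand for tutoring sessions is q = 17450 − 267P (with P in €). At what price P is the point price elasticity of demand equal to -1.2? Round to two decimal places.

35.65

Ed = −267P/(17450 − 267P). Set this equal to -1.2:
267P = 1.2·(17450 − 267P) ⇒ 267P(1 + 1.2) = 1.2·17450
P = 1.2·17450 / (267·2.2) = 35.6486…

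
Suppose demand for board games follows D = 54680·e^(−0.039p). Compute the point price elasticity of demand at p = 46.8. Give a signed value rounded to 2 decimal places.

dD/dp = −0.039·D = -343.731. At p = 46.8, D = 8813.62.
Ed = (dD/dp)·(p/D) = (-343.731) × (46.8/8813.62) = -1.8252

-1.83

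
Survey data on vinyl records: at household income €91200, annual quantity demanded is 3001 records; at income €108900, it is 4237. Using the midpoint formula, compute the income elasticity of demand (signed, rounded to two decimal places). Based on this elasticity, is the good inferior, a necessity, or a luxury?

%ΔQ = (4237 − 3001)/[( 3001 + 4237)/2] = 1236/3619 = 0.341530…
%ΔIncome = (108900 − 91200)/[( 91200 + 108900)/2] = 17700/100050 = 0.176911…
E_income = (1236/3619) / (17700/100050) = 1.9305…
E_income > 1 ⇒ normal good, luxury.

1.93; luxury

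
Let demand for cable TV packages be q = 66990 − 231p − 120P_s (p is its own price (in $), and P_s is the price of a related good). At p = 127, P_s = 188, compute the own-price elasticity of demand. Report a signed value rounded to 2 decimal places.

At the given values, q = 66990 − 231(127) − 120(188) = 15093.
∂q/∂p = −231.
E = (-231) × (127/15093) = -1.9437…

-1.94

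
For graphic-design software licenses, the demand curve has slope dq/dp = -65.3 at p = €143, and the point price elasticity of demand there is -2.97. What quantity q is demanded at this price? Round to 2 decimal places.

3144.07

Ed = (dq/dp)·(p/q) ⇒ q = (dq/dp)·p/Ed = (-65.3)·143/(-2.97) = 3144.0740…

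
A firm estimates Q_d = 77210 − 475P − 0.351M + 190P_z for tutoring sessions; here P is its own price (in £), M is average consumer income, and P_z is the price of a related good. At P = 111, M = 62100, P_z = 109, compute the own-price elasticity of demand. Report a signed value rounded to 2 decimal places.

At the given values, Q_d = 77210 − 475(111) − 0.351(62100) + 190(109) = 23397.9.
∂Q_d/∂P = −475.
E = (-475) × (111/23397.9) = -2.2534…

-2.25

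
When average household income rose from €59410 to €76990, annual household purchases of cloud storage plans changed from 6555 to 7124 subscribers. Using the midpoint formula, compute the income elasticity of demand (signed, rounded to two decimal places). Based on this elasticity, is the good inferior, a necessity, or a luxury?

0.32; necessity

%ΔQ = (7124 − 6555)/[( 6555 + 7124)/2] = 569/6839.5 = 0.083193…
%ΔIncome = (76990 − 59410)/[( 59410 + 76990)/2] = 17580/68200 = 0.257771…
E_income = (569/6839.5) / (17580/68200) = 0.3227…
0 < E_income < 1 ⇒ normal good, necessity.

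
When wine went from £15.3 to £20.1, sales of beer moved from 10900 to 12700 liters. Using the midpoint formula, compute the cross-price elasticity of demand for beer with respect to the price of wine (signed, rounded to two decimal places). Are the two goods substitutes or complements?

0.56; substitutes

%ΔQ_{beer} = (12700 − 10900)/avg = 1800/11800 = 0.152542…
%ΔP_{wine} = (20.1 − 15.3)/avg = 4.8/17.7 = 0.271186…
E_cross = (1800/11800) / (4.8/17.7) = 0.5625
E_cross > 0 ⇒ the goods are substitutes.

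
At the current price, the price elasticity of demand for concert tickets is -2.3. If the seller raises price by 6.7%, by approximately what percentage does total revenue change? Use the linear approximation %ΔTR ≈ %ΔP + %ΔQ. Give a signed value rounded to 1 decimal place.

%ΔQ ≈ Ed × %ΔP = (-2.3) × (+6.7%) = -15.4100%
%ΔTR ≈ %ΔP + %ΔQ = (+6.7%) + (-15.4100%) = -8.7100%

-8.7%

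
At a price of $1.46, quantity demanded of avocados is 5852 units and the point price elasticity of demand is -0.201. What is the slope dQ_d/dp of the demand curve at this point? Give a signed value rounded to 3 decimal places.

Ed = (dQ_d/dp)·(p/Q_d) ⇒ dQ_d/dp = Ed·Q_d/p = (-0.201)·5852/1.46 = -805.65205…

-805.652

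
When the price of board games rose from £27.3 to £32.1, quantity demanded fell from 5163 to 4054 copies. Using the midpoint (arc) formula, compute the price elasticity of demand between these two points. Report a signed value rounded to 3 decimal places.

%ΔQ = (4054 − 5163) / [(5163 + 4054)/2] = -1109/4608.5 = -0.240642…
%ΔP = (32.1 − 27.3) / [(27.3 + 32.1)/2] = 4.8/29.7 = 0.161616…
Arc Ed = %ΔQ / %ΔP = (-1109/4608.5) / (4.8/29.7) = -1.48897…

-1.489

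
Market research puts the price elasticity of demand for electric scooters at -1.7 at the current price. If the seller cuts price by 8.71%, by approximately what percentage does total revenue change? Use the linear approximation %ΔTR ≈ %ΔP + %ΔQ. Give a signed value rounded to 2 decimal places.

%ΔQ ≈ Ed × %ΔP = (-1.7) × (-8.71%) = +14.8070%
%ΔTR ≈ %ΔP + %ΔQ = (-8.71%) + (+14.8070%) = +6.0970%

+6.10%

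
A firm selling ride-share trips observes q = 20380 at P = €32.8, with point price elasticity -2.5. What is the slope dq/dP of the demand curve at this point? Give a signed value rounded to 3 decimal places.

Ed = (dq/dP)·(P/q) ⇒ dq/dP = Ed·q/P = (-2.5)·20380/32.8 = -1553.35365…

-1553.354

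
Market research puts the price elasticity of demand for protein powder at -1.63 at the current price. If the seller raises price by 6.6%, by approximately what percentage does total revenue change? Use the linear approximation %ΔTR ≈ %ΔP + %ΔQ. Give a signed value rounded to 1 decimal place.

%ΔQ ≈ Ed × %ΔP = (-1.63) × (+6.6%) = -10.7580%
%ΔTR ≈ %ΔP + %ΔQ = (+6.6%) + (-10.7580%) = -4.1580%

-4.2%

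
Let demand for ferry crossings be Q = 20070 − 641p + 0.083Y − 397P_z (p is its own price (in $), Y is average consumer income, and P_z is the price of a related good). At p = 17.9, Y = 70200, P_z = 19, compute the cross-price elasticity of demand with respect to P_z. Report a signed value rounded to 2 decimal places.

-1.10

At the given values, Q = 20070 − 641(17.9) + 0.083(70200) − 397(19) = 6879.7.
∂Q/∂P_z = -397.
E = (-397) × (19/6879.7) = -1.0964…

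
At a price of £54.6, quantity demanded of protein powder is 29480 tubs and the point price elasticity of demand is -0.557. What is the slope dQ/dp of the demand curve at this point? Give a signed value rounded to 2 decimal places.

-300.74

Ed = (dQ/dp)·(p/Q) ⇒ dQ/dp = Ed·Q/p = (-0.557)·29480/54.6 = -300.7391…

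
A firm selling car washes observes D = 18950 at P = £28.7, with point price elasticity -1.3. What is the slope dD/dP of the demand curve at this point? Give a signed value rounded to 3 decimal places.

Ed = (dD/dP)·(P/D) ⇒ dD/dP = Ed·D/P = (-1.3)·18950/28.7 = -858.36236…

-858.362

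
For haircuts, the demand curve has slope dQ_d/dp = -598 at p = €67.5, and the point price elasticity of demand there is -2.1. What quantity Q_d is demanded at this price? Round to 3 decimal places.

19221.429

Ed = (dQ_d/dp)·(p/Q_d) ⇒ Q_d = (dQ_d/dp)·p/Ed = (-598)·67.5/(-2.1) = 19221.42857…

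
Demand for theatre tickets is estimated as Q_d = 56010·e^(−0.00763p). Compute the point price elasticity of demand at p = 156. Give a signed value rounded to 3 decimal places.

dQ_d/dp = −0.00763·Q_d = -129.974. At p = 156, Q_d = 17034.7.
Ed = (dQ_d/dp)·(p/Q_d) = (-129.974) × (156/17034.7) = -1.19028

-1.190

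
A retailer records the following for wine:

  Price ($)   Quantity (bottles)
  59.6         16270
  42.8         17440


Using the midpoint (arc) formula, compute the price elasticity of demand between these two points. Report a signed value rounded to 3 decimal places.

-0.212

%ΔQ = (17440 − 16270) / [(16270 + 17440)/2] = 1170/16855 = 0.069415…
%ΔP = (42.8 − 59.6) / [(59.6 + 42.8)/2] = -16.8/51.2 = -0.328125
Arc Ed = %ΔQ / %ΔP = (1170/16855) / (-16.8/51.2) = -0.21155…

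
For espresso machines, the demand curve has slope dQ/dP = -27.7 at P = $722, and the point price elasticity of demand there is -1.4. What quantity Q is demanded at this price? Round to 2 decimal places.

14285.29

Ed = (dQ/dP)·(P/Q) ⇒ Q = (dQ/dP)·P/Ed = (-27.7)·722/(-1.4) = 14285.2857…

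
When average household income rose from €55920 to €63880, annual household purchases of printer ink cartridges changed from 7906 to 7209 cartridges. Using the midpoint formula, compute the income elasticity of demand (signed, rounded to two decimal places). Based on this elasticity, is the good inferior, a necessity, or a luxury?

-0.69; inferior

%ΔQ = (7209 − 7906)/[( 7906 + 7209)/2] = -697/7557.5 = -0.092226…
%ΔIncome = (63880 − 55920)/[( 55920 + 63880)/2] = 7960/59900 = 0.132888…
E_income = (-697/7557.5) / (7960/59900) = -0.6940…
E_income < 0 ⇒ inferior good.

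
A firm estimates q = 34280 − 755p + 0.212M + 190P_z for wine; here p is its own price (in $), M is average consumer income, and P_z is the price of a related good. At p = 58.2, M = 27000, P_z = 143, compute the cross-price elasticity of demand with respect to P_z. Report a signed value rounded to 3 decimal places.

1.169

At the given values, q = 34280 − 755(58.2) + 0.212(27000) + 190(143) = 23233.
∂q/∂P_z = 190.
E = (190) × (143/23233) = 1.16945…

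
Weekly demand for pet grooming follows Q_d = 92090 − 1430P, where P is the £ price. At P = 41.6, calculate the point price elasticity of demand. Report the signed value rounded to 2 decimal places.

-1.82

dQ_d/dP = −1430. At P = 41.6, Q_d = 92090 − 1430(41.6) = 32602.
Ed = (dQ_d/dP)·(P/Q_d) = −1430 × (41.6/32602) = -1.8246…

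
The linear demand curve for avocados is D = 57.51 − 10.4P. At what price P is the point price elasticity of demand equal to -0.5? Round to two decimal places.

Ed = −10.4P/(57.51 − 10.4P). Set this equal to -0.5:
10.4P = 0.5·(57.51 − 10.4P) ⇒ 10.4P(1 + 0.5) = 0.5·57.51
P = 0.5·57.51 / (10.4·1.5) = 1.8432…

1.84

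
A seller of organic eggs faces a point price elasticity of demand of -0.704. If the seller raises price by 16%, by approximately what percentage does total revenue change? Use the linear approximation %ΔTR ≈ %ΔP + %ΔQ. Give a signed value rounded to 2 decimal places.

+4.74%

%ΔQ ≈ Ed × %ΔP = (-0.704) × (+16%) = -11.2640%
%ΔTR ≈ %ΔP + %ΔQ = (+16%) + (-11.2640%) = +4.7360%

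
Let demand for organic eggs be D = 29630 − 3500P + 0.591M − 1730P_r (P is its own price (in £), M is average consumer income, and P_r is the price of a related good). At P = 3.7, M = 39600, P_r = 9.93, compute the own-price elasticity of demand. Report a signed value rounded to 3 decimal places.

At the given values, D = 29630 − 3500(3.7) + 0.591(39600) − 1730(9.93) = 22904.7.
∂D/∂P = −3500.
E = (-3500) × (3.7/22904.7) = -0.56538…

-0.565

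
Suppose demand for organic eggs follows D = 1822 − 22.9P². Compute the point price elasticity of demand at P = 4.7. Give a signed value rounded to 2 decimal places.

-0.77

dD/dP = −2·22.9·P = -215.26. At P = 4.7, D = 1316.139.
Ed = (dD/dP)·(P/D) = (-215.26) × (4.7/1316.139) = -0.7687…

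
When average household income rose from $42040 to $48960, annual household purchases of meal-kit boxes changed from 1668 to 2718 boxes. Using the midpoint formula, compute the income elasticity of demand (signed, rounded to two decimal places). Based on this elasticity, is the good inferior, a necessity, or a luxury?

%ΔQ = (2718 − 1668)/[( 1668 + 2718)/2] = 1050/2193 = 0.478796…
%ΔIncome = (48960 − 42040)/[( 42040 + 48960)/2] = 6920/45500 = 0.152087…
E_income = (1050/2193) / (6920/45500) = 3.1481…
E_income > 1 ⇒ normal good, luxury.

3.15; luxury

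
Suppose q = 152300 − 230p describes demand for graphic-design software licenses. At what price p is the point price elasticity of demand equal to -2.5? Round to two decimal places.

Ed = −230p/(152300 − 230p). Set this equal to -2.5:
230p = 2.5·(152300 − 230p) ⇒ 230p(1 + 2.5) = 2.5·152300
p = 2.5·152300 / (230·3.5) = 472.9813…

472.98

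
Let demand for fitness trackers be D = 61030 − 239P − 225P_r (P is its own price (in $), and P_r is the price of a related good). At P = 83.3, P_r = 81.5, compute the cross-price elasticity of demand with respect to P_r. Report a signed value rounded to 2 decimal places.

At the given values, D = 61030 − 239(83.3) − 225(81.5) = 22783.8.
∂D/∂P_r = -225.
E = (-225) × (81.5/22783.8) = -0.8048…

-0.80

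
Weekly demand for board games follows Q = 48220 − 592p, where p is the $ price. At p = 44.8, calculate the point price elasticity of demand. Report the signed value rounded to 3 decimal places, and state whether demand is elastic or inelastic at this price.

-1.222; elastic

dQ/dp = −592. At p = 44.8, Q = 48220 − 592(44.8) = 21698.4.
Ed = (dQ/dp)·(p/Q) = −592 × (44.8/21698.4) = -1.22228…
|Ed| = 1.222 > 1, so demand is elastic.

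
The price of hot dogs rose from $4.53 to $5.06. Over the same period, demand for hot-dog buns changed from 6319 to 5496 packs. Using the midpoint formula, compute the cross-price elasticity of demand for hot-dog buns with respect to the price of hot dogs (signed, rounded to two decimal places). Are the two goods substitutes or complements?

-1.26; complements

%ΔQ_{hot-dog buns} = (5496 − 6319)/avg = -823/5907.5 = -0.139314…
%ΔP_{hot dogs} = (5.06 − 4.53)/avg = 0.53/4.795 = 0.110531…
E_cross = (-823/5907.5) / (0.53/4.795) = -1.2604…
E_cross < 0 ⇒ the goods are complements.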